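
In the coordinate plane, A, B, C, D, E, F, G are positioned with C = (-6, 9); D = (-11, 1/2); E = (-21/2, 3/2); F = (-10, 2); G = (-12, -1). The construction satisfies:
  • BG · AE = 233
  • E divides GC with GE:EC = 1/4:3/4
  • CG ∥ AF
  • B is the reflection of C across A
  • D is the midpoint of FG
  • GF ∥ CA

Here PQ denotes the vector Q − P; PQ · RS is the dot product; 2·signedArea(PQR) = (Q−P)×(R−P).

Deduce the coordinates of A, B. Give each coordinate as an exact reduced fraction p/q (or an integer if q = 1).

1. A_x = -4  [CG ∥ AF ∩ GF ∥ CA]
2. A_y = 12  [CG ∥ AF ∩ GF ∥ CA]
   → A = (-4, 12)
3. B_x = -2  [B is the reflection of C across A]
4. B_y = 15  [B is the reflection of C across A]
   → B = (-2, 15)

A = (-4, 12)
B = (-2, 15)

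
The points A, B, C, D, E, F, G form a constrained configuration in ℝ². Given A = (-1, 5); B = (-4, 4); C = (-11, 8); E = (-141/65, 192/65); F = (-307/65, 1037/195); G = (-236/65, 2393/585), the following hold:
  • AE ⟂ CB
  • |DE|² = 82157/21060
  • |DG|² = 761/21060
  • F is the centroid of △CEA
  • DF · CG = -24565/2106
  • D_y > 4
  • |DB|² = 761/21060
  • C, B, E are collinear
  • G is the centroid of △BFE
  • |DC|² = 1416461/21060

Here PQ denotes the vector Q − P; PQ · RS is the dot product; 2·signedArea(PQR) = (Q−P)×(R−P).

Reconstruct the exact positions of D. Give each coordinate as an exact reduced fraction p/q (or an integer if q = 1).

D = (-248/65, 4733/1170)

1. D_x = -248/65  [line -479/65·x + 2287/585·y + -92519/2106 = 0 ∩ |DE|² = 82157/21060]
2. D_y = 4733/1170  [line -479/65·x + 2287/585·y + -92519/2106 = 0 ∩ |DE|² = 82157/21060]
   → D = (-248/65, 4733/1170)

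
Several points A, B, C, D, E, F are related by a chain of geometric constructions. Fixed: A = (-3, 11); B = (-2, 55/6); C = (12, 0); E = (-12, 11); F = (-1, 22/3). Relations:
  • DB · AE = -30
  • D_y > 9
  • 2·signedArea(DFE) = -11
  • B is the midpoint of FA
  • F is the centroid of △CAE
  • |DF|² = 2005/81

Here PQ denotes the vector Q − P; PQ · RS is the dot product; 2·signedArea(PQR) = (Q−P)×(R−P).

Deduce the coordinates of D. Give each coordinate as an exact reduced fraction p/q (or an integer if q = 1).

1. D_x = -16/3  [2·signedArea(DFE) = -11 ∩ DB · AE = -30]
2. D_y = 88/9  [2·signedArea(DFE) = -11 ∩ DB · AE = -30]
   → D = (-16/3, 88/9)

D = (-16/3, 88/9)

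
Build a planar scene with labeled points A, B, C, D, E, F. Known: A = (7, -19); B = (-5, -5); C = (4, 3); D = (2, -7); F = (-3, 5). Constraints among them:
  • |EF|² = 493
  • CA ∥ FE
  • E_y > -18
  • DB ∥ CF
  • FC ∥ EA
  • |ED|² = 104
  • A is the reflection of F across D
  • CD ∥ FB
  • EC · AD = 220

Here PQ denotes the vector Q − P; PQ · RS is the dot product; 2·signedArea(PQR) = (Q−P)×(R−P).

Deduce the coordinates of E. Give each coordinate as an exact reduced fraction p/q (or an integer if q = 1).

1. E_x = 0  [FC ∥ EA ∩ CA ∥ FE]
2. E_y = -17  [FC ∥ EA ∩ CA ∥ FE]
   → E = (0, -17)

E = (0, -17)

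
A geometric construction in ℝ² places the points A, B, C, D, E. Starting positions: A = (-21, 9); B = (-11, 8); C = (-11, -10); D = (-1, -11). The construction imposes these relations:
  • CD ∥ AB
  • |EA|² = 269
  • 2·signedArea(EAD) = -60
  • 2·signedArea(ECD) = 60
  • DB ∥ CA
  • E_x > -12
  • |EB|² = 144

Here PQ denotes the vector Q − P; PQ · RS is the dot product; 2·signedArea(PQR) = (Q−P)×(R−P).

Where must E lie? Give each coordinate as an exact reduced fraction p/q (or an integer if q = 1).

E = (-11, -4)

1. E_x = -11  [2·signedArea(ECD) = 60 ∩ 2·signedArea(EAD) = -60]
2. E_y = -4  [2·signedArea(ECD) = 60 ∩ 2·signedArea(EAD) = -60]
   → E = (-11, -4)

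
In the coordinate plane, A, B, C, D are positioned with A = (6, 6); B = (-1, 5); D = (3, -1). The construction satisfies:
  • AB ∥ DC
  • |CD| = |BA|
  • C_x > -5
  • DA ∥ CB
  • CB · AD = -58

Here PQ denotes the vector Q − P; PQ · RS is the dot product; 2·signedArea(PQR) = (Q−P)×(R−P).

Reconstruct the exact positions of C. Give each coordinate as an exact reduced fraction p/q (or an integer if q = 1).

C = (-4, -2)

1. C_x = -4  [DA ∥ CB ∩ AB ∥ DC]
2. C_y = -2  [DA ∥ CB ∩ AB ∥ DC]
   → C = (-4, -2)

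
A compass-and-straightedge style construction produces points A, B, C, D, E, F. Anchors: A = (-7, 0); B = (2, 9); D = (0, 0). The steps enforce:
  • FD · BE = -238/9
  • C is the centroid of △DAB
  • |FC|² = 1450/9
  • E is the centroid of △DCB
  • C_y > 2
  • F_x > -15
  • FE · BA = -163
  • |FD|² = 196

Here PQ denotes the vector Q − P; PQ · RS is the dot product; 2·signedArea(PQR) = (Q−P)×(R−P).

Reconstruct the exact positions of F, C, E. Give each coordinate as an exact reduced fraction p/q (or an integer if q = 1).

1. C_x = -5/3  [C is the centroid of △DAB]
2. C_y = 3  [C is the centroid of △DAB]
   → C = (-5/3, 3)
3. E_x = 1/9  [E is the centroid of △DCB]
4. E_y = 4  [E is the centroid of △DCB]
   → E = (1/9, 4)
5. F_x = -14  [FE · BA = -163 ∩ FD · BE = -238/9]
6. F_y = 0  [FE · BA = -163 ∩ FD · BE = -238/9]
   → F = (-14, 0)

C = (-5/3, 3)
E = (1/9, 4)
F = (-14, 0)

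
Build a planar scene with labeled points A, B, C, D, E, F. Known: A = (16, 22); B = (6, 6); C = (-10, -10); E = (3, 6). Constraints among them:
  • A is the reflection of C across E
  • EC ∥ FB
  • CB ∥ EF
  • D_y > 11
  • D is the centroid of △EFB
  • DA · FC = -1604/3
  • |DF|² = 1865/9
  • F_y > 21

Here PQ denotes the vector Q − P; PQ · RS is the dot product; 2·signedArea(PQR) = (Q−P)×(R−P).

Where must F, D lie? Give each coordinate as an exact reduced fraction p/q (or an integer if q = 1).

1. F_x = 19  [EC ∥ FB ∩ CB ∥ EF]
2. F_y = 22  [EC ∥ FB ∩ CB ∥ EF]
   → F = (19, 22)
3. D_x = 28/3  [D is the centroid of △EFB]
4. D_y = 34/3  [D is the centroid of △EFB]
   → D = (28/3, 34/3)

D = (28/3, 34/3)
F = (19, 22)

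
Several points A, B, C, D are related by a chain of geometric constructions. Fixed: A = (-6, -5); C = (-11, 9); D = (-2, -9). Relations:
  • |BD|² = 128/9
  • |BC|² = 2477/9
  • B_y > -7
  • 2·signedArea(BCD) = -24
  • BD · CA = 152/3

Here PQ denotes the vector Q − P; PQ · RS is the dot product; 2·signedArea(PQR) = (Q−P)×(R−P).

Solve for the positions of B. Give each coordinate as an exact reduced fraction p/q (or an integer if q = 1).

1. B_x = -14/3  [BD · CA = 152/3 ∩ 2·signedArea(BCD) = -24]
2. B_y = -19/3  [BD · CA = 152/3 ∩ 2·signedArea(BCD) = -24]
   → B = (-14/3, -19/3)

B = (-14/3, -19/3)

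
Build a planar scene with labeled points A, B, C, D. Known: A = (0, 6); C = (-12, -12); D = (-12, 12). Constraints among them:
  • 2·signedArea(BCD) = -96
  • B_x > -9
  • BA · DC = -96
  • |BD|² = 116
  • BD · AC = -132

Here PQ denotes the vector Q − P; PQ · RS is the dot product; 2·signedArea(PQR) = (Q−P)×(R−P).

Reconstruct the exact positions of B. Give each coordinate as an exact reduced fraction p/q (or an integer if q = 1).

1. B_x = -8  [2·signedArea(BCD) = -96 ∩ BA · DC = -96]
2. B_y = 2  [2·signedArea(BCD) = -96 ∩ BA · DC = -96]
   → B = (-8, 2)

B = (-8, 2)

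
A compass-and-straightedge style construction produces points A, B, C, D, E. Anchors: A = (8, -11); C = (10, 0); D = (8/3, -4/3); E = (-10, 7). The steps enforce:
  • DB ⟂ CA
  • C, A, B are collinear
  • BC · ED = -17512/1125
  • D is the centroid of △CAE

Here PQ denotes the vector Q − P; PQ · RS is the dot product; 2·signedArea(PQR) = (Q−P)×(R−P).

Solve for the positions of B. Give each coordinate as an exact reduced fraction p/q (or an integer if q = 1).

1. B_x = 3574/375  [C, A, B are collinear ∩ DB ⟂ CA]
2. B_y = -968/375  [C, A, B are collinear ∩ DB ⟂ CA]
   → B = (3574/375, -968/375)

B = (3574/375, -968/375)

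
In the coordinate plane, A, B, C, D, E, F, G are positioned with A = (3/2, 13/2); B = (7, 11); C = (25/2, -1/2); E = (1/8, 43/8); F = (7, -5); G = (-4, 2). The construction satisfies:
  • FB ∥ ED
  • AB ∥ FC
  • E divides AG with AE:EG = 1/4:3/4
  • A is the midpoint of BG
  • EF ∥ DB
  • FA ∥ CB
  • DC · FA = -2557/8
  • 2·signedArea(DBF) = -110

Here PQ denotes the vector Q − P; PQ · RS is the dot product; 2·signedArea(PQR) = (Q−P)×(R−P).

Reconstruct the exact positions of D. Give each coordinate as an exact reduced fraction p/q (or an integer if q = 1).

D = (1/8, 171/8)

1. D_x = 1/8  [EF ∥ DB ∩ FB ∥ ED]
2. D_y = 171/8  [EF ∥ DB ∩ FB ∥ ED]
   → D = (1/8, 171/8)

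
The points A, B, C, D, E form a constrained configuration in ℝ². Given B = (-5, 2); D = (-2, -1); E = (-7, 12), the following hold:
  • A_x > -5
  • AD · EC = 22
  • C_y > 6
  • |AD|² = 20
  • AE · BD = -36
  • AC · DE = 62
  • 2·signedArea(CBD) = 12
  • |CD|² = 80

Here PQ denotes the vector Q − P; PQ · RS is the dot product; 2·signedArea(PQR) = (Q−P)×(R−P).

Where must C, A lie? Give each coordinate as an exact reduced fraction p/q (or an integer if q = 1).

A = (-4, 3)
C = (-6, 7)

1. C_x = -6  [line 3·x + 3·y + -3 = 0 ∩ |CD|² = 80]
2. C_y = 7  [line 3·x + 3·y + -3 = 0 ∩ |CD|² = 80]
   → C = (-6, 7)
3. A_x = -4  [AD · EC = 22 ∩ AE · BD = -36]
4. A_y = 3  [AD · EC = 22 ∩ AE · BD = -36]
   → A = (-4, 3)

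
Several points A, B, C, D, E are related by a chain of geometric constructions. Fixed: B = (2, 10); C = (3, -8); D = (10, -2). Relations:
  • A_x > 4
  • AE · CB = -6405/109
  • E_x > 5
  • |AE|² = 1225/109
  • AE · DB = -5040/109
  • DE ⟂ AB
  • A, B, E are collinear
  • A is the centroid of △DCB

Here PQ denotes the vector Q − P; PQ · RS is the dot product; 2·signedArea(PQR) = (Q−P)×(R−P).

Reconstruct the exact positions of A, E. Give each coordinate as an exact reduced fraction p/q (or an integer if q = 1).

A = (5, 0)
E = (650/109, -350/109)

1. A_x = 5  [A is the centroid of △DCB]
2. A_y = 0  [A is the centroid of △DCB]
   → A = (5, 0)
3. E_x = 650/109  [A, B, E are collinear ∩ DE ⟂ AB]
4. E_y = -350/109  [A, B, E are collinear ∩ DE ⟂ AB]
   → E = (650/109, -350/109)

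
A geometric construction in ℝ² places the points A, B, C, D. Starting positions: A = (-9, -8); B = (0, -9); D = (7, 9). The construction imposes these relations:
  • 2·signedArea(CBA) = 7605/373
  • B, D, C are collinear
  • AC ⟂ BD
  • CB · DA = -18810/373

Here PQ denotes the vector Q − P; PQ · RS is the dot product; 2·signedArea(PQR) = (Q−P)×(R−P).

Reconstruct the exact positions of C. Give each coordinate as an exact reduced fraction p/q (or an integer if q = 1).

1. C_x = -315/373  [B, D, C are collinear ∩ AC ⟂ BD]
2. C_y = -4167/373  [B, D, C are collinear ∩ AC ⟂ BD]
   → C = (-315/373, -4167/373)

C = (-315/373, -4167/373)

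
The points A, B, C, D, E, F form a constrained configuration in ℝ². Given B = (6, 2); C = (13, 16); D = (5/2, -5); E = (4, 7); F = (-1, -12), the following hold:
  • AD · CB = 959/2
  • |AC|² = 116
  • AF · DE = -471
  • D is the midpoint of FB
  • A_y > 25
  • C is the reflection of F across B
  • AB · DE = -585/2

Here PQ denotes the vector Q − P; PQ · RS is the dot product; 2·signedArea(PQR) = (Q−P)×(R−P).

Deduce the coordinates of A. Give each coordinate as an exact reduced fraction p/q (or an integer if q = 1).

1. A_x = 9  [AB · DE = -585/2 ∩ AD · CB = 959/2]
2. A_y = 26  [AB · DE = -585/2 ∩ AD · CB = 959/2]
   → A = (9, 26)

A = (9, 26)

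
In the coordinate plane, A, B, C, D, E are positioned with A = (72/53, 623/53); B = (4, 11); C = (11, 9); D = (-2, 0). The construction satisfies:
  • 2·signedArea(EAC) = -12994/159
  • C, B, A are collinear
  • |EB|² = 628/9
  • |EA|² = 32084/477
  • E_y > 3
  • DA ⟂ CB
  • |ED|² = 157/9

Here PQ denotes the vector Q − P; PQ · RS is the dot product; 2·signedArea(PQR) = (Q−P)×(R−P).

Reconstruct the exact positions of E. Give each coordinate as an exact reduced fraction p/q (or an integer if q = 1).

1. E_x = 0  [line 146/53·x + 511/53·y + -5621/159 = 0 ∩ |EB|² = 628/9]
2. E_y = 11/3  [line 146/53·x + 511/53·y + -5621/159 = 0 ∩ |EB|² = 628/9]
   → E = (0, 11/3)

E = (0, 11/3)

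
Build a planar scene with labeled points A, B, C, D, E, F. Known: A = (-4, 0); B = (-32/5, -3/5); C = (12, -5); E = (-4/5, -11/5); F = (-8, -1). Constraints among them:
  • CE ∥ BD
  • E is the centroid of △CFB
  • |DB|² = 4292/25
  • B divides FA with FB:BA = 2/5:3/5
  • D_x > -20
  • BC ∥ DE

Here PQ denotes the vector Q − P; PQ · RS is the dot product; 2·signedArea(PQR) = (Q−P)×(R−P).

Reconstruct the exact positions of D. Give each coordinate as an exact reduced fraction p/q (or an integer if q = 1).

1. D_x = -96/5  [BC ∥ DE ∩ CE ∥ BD]
2. D_y = 11/5  [BC ∥ DE ∩ CE ∥ BD]
   → D = (-96/5, 11/5)

D = (-96/5, 11/5)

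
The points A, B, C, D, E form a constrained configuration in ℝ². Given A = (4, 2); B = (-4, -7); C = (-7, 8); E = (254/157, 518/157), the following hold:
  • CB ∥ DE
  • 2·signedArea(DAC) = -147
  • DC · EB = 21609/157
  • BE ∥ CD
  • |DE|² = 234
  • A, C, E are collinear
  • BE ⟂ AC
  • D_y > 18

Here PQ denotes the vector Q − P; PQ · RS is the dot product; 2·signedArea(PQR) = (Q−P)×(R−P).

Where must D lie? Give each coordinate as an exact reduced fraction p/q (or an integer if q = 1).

D = (-217/157, 2873/157)

1. D_x = -217/157  [CB ∥ DE ∩ BE ∥ CD]
2. D_y = 2873/157  [CB ∥ DE ∩ BE ∥ CD]
   → D = (-217/157, 2873/157)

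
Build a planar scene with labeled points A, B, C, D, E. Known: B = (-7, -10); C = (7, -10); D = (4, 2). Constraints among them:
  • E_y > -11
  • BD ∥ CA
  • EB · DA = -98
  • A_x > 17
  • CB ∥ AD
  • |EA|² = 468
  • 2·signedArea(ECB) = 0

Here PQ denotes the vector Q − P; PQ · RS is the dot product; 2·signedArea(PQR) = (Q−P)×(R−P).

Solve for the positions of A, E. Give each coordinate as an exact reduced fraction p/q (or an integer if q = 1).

A = (18, 2)
E = (0, -10)

1. A_x = 18  [CB ∥ AD ∩ BD ∥ CA]
2. A_y = 2  [CB ∥ AD ∩ BD ∥ CA]
   → A = (18, 2)
3. E_x = 0  [2·signedArea(ECB) = 0 ∩ EB · DA = -98]
4. E_y = -10  [2·signedArea(ECB) = 0 ∩ EB · DA = -98]
   → E = (0, -10)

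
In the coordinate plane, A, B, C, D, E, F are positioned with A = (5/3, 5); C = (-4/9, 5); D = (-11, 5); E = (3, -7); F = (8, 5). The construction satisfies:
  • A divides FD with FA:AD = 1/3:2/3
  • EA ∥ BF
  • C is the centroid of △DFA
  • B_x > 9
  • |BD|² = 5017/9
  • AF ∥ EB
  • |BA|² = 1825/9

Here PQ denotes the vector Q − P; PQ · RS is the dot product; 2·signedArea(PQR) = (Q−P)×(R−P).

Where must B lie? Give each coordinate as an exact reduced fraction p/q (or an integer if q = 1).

B = (28/3, -7)

1. B_x = 28/3  [EA ∥ BF ∩ AF ∥ EB]
2. B_y = -7  [EA ∥ BF ∩ AF ∥ EB]
   → B = (28/3, -7)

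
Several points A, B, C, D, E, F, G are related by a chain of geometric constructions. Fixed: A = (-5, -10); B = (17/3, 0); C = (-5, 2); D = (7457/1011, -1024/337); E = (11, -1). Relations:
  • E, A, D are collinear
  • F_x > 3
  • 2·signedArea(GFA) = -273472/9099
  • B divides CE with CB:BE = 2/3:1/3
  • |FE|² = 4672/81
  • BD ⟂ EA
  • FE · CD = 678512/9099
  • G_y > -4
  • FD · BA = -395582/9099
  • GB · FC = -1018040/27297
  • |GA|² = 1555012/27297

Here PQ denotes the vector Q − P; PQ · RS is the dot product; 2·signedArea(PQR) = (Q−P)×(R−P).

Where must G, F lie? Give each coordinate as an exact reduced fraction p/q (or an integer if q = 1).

1. F_x = 35/9  [FE · CD = 678512/9099 ∩ FD · BA = -395582/9099]
2. F_y = -11/3  [FE · CD = 678512/9099 ∩ FD · BA = -395582/9099]
   → F = (35/9, -11/3)
3. G_x = -2653/3033  [2·signedArea(GFA) = -273472/9099 ∩ GB · FC = -1018040/27297]
4. G_y = -1240/337  [2·signedArea(GFA) = -273472/9099 ∩ GB · FC = -1018040/27297]
   → G = (-2653/3033, -1240/337)

F = (35/9, -11/3)
G = (-2653/3033, -1240/337)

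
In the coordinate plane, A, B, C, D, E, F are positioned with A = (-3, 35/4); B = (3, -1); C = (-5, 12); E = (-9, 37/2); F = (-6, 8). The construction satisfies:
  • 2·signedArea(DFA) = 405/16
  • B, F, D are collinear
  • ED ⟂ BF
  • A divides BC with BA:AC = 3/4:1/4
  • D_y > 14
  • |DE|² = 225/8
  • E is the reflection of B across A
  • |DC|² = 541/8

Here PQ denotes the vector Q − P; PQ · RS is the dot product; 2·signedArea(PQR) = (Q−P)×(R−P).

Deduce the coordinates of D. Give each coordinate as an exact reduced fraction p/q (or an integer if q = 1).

1. D_x = -51/4  [B, F, D are collinear ∩ ED ⟂ BF]
2. D_y = 59/4  [B, F, D are collinear ∩ ED ⟂ BF]
   → D = (-51/4, 59/4)

D = (-51/4, 59/4)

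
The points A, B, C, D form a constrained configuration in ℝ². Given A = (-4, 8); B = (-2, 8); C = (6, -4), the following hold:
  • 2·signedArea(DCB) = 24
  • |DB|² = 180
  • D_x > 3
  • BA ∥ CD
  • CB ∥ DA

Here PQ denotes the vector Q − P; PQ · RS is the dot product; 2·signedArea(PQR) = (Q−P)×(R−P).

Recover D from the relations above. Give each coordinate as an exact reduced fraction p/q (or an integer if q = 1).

D = (4, -4)

1. D_x = 4  [CB ∥ DA ∩ BA ∥ CD]
2. D_y = -4  [CB ∥ DA ∩ BA ∥ CD]
   → D = (4, -4)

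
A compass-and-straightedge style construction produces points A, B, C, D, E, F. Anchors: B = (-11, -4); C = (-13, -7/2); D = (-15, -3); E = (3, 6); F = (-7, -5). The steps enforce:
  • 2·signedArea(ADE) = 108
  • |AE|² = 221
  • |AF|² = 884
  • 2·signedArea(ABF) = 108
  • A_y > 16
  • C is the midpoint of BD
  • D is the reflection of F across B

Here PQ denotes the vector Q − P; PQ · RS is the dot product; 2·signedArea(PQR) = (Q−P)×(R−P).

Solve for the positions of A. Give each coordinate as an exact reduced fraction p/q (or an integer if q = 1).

A = (13, 17)

1. A_x = 13  [2·signedArea(ABF) = 108 ∩ 2·signedArea(ADE) = 108]
2. A_y = 17  [2·signedArea(ABF) = 108 ∩ 2·signedArea(ADE) = 108]
   → A = (13, 17)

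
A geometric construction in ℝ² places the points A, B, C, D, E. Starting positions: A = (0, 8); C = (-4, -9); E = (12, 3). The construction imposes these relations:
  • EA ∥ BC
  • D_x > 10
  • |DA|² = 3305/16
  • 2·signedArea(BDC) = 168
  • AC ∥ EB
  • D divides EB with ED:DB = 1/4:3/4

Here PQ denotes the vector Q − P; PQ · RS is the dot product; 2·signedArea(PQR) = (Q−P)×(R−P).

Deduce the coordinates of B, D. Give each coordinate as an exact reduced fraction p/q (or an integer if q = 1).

B = (8, -14)
D = (11, -5/4)

1. B_x = 8  [EA ∥ BC ∩ AC ∥ EB]
2. B_y = -14  [EA ∥ BC ∩ AC ∥ EB]
   → B = (8, -14)
3. D_x = 11  [D divides EB with ED:DB = 1/4:3/4]
4. D_y = -5/4  [D divides EB with ED:DB = 1/4:3/4]
   → D = (11, -5/4)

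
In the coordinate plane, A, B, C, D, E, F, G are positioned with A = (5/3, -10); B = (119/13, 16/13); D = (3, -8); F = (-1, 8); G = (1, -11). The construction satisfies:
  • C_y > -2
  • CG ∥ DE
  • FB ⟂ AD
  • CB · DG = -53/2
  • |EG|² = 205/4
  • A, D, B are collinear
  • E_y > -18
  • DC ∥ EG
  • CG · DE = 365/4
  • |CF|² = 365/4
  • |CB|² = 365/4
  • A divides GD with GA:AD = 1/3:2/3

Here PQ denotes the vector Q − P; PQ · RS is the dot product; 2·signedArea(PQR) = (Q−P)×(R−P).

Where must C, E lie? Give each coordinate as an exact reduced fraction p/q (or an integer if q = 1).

C = (0, -3/2)
E = (4, -35/2)

1. C_x = 0  [line 2·x + 3·y + 9/2 = 0 ∩ |CB|² = 365/4]
2. C_y = -3/2  [line 2·x + 3·y + 9/2 = 0 ∩ |CB|² = 365/4]
   → C = (0, -3/2)
3. E_x = 4  [CG · DE = 365/4 ∩ DC ∥ EG]
4. E_y = -35/2  [CG · DE = 365/4 ∩ DC ∥ EG]
   → E = (4, -35/2)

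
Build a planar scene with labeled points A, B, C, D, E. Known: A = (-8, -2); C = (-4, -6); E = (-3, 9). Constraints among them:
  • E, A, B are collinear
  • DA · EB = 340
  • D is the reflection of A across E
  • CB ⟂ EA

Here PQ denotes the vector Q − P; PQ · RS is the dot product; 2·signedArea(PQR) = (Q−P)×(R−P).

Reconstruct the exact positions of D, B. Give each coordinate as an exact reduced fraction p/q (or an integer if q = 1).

B = (-644/73, -278/73)
D = (2, 20)

1. D_x = 2  [D is the reflection of A across E]
2. D_y = 20  [D is the reflection of A across E]
   → D = (2, 20)
3. B_x = -644/73  [E, A, B are collinear ∩ CB ⟂ EA]
4. B_y = -278/73  [E, A, B are collinear ∩ CB ⟂ EA]
   → B = (-644/73, -278/73)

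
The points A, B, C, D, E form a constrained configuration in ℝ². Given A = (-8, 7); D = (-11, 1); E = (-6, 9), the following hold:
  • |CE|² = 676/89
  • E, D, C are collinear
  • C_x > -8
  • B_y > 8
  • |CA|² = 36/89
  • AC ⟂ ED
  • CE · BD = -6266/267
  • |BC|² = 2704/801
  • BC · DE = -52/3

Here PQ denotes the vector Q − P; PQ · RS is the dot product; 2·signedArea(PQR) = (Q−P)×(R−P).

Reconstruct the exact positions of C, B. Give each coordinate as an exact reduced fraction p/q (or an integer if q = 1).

1. C_x = -664/89  [E, D, C are collinear ∩ AC ⟂ ED]
2. C_y = 593/89  [E, D, C are collinear ∩ AC ⟂ ED]
   → C = (-664/89, 593/89)
3. B_x = -1732/267  [line -5·x + -8·y + 100/3 = 0 ∩ |BC|² = 2704/801]
4. B_y = 2195/267  [line -5·x + -8·y + 100/3 = 0 ∩ |BC|² = 2704/801]
   → B = (-1732/267, 2195/267)

B = (-1732/267, 2195/267)
C = (-664/89, 593/89)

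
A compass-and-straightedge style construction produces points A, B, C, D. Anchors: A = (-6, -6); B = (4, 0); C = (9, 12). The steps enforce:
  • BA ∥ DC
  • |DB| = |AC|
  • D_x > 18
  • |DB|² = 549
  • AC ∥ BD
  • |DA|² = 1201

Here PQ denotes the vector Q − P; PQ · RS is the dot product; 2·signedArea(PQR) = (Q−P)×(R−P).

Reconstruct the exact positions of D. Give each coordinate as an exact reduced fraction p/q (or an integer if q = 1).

D = (19, 18)

1. D_x = 19  [BA ∥ DC ∩ AC ∥ BD]
2. D_y = 18  [BA ∥ DC ∩ AC ∥ BD]
   → D = (19, 18)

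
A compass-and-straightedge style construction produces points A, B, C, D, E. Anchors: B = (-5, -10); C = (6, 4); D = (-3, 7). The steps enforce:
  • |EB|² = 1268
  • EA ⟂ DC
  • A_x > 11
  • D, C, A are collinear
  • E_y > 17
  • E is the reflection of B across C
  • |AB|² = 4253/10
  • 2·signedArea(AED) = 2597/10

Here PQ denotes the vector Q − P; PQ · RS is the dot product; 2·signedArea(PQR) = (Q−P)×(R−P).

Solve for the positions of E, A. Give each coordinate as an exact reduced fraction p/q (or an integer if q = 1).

A = (117/10, 21/10)
E = (17, 18)

1. E_x = 17  [E is the reflection of B across C]
2. E_y = 18  [E is the reflection of B across C]
   → E = (17, 18)
3. A_x = 117/10  [D, C, A are collinear ∩ EA ⟂ DC]
4. A_y = 21/10  [D, C, A are collinear ∩ EA ⟂ DC]
   → A = (117/10, 21/10)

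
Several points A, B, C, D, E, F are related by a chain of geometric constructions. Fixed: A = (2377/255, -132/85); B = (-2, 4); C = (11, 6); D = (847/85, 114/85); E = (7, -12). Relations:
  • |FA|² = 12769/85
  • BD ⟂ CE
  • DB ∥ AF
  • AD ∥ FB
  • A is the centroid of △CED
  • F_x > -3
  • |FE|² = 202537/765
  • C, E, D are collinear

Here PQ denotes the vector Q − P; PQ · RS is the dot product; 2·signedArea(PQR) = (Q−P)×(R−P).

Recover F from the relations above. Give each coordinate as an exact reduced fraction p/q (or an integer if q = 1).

F = (-674/255, 94/85)

1. F_x = -674/255  [AD ∥ FB ∩ DB ∥ AF]
2. F_y = 94/85  [AD ∥ FB ∩ DB ∥ AF]
   → F = (-674/255, 94/85)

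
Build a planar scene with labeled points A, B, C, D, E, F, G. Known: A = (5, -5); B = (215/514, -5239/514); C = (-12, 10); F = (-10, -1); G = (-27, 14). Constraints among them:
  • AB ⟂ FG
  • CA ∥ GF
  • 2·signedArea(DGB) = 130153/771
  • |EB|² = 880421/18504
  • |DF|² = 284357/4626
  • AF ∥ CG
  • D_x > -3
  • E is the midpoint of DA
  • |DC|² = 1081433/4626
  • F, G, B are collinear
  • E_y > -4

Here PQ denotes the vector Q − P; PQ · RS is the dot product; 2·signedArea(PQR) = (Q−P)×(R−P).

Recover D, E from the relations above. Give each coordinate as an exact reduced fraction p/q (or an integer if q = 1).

D = (-3383/1542, -2669/1542)
E = (4327/3084, -10379/3084)

1. D_x = -3383/1542  [line 12435/514·x + 14093/514·y + 155023/1542 = 0 ∩ |DF|² = 284357/4626]
2. D_y = -2669/1542  [line 12435/514·x + 14093/514·y + 155023/1542 = 0 ∩ |DF|² = 284357/4626]
   → D = (-3383/1542, -2669/1542)
3. E_x = 4327/3084  [E is the midpoint of DA]
4. E_y = -10379/3084  [E is the midpoint of DA]
   → E = (4327/3084, -10379/3084)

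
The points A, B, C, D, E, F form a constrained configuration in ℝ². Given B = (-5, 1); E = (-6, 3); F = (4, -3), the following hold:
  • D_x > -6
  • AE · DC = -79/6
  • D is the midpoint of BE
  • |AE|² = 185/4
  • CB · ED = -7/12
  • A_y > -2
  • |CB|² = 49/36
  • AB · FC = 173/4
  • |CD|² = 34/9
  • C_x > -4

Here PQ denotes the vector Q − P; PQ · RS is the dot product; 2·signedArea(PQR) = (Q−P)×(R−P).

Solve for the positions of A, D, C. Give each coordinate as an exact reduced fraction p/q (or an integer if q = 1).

A = (-1/2, -1)
C = (-23/6, 1)
D = (-11/2, 2)

1. D_x = -11/2  [D is the midpoint of BE]
2. D_y = 2  [D is the midpoint of BE]
   → D = (-11/2, 2)
3. C_x = -23/6  [line -1/2·x + 1·y + -35/12 = 0 ∩ |CD|² = 34/9]
4. C_y = 1  [line -1/2·x + 1·y + -35/12 = 0 ∩ |CD|² = 34/9]
   → C = (-23/6, 1)
5. A_x = -1/2  [AE · DC = -79/6 ∩ AB · FC = 173/4]
6. A_y = -1  [AE · DC = -79/6 ∩ AB · FC = 173/4]
   → A = (-1/2, -1)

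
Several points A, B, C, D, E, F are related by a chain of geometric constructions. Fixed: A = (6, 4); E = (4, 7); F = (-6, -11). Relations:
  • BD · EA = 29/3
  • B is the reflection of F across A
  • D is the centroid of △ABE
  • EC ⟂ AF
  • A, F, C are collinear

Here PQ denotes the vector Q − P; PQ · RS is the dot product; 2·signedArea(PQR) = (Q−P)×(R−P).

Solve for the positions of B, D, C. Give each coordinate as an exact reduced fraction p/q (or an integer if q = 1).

1. B_x = 18  [B is the reflection of F across A]
2. B_y = 19  [B is the reflection of F across A]
   → B = (18, 19)
3. D_x = 28/3  [D is the centroid of △ABE]
4. D_y = 10  [D is the centroid of △ABE]
   → D = (28/3, 10)
5. C_x = 274/41  [A, F, C are collinear ∩ EC ⟂ AF]
6. C_y = 199/41  [A, F, C are collinear ∩ EC ⟂ AF]
   → C = (274/41, 199/41)

B = (18, 19)
C = (274/41, 199/41)
D = (28/3, 10)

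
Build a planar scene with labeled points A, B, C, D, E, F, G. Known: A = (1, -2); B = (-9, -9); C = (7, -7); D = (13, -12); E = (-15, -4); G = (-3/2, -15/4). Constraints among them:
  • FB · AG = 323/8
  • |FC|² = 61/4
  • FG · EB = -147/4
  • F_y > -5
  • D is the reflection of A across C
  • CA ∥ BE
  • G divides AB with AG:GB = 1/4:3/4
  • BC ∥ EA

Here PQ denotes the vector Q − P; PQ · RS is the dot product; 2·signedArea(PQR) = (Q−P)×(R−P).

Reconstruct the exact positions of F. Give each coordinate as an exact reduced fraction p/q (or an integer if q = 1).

F = (4, -9/2)

1. F_x = 4  [FB · AG = 323/8 ∩ FG · EB = -147/4]
2. F_y = -9/2  [FB · AG = 323/8 ∩ FG · EB = -147/4]
   → F = (4, -9/2)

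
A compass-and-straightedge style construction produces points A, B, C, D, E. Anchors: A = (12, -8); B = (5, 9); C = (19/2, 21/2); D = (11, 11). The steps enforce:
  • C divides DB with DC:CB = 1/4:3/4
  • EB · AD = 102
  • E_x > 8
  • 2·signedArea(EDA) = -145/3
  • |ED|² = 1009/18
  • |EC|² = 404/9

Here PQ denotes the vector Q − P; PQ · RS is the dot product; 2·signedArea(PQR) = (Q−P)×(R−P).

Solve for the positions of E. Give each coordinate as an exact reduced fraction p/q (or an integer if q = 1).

E = (53/6, 23/6)

1. E_x = 53/6  [EB · AD = 102 ∩ 2·signedArea(EDA) = -145/3]
2. E_y = 23/6  [EB · AD = 102 ∩ 2·signedArea(EDA) = -145/3]
   → E = (53/6, 23/6)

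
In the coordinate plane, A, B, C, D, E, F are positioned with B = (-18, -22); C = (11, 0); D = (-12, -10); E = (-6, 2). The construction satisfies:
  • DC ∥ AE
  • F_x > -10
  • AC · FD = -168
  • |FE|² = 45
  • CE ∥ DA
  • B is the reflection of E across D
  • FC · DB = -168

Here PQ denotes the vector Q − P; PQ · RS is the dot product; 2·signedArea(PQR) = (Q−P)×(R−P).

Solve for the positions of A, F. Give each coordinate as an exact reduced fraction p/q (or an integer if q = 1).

1. A_x = -29  [DC ∥ AE ∩ CE ∥ DA]
2. A_y = -8  [DC ∥ AE ∩ CE ∥ DA]
   → A = (-29, -8)
3. F_x = -9  [FC · DB = -168 ∩ AC · FD = -168]
4. F_y = -4  [FC · DB = -168 ∩ AC · FD = -168]
   → F = (-9, -4)

A = (-29, -8)
F = (-9, -4)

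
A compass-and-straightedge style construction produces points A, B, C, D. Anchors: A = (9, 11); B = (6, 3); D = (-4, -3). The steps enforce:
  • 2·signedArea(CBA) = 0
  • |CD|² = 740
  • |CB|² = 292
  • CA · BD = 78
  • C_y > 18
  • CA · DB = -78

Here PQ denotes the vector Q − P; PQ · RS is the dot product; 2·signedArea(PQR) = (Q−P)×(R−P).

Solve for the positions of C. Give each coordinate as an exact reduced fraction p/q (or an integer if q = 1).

C = (12, 19)

1. C_x = 12  [2·signedArea(CBA) = 0 ∩ CA · BD = 78]
2. C_y = 19  [2·signedArea(CBA) = 0 ∩ CA · BD = 78]
   → C = (12, 19)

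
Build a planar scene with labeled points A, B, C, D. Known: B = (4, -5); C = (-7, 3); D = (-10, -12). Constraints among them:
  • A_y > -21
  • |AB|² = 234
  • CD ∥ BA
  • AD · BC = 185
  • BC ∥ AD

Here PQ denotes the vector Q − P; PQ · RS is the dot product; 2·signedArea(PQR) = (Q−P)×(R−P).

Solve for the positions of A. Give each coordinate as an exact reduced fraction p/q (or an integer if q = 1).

1. A_x = 1  [BC ∥ AD ∩ CD ∥ BA]
2. A_y = -20  [BC ∥ AD ∩ CD ∥ BA]
   → A = (1, -20)

A = (1, -20)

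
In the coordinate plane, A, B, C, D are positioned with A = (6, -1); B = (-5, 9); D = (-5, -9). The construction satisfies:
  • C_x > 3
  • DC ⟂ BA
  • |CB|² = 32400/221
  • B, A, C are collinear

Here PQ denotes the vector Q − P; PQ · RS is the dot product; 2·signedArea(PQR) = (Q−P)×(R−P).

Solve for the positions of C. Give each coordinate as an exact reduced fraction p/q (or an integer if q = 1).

1. C_x = 875/221  [B, A, C are collinear ∩ DC ⟂ BA]
2. C_y = 189/221  [B, A, C are collinear ∩ DC ⟂ BA]
   → C = (875/221, 189/221)

C = (875/221, 189/221)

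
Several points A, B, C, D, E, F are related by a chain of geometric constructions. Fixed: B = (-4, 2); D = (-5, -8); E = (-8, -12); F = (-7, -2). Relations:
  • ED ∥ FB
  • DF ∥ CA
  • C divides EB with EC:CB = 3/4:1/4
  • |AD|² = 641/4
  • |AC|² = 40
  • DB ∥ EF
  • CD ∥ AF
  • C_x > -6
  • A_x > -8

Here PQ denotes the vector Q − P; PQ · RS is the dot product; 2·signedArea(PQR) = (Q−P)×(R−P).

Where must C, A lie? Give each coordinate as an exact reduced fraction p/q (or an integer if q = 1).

A = (-7, 9/2)
C = (-5, -3/2)

1. C_x = -5  [C divides EB with EC:CB = 3/4:1/4]
2. C_y = -3/2  [C divides EB with EC:CB = 3/4:1/4]
   → C = (-5, -3/2)
3. A_x = -7  [CD ∥ AF ∩ DF ∥ CA]
4. A_y = 9/2  [CD ∥ AF ∩ DF ∥ CA]
   → A = (-7, 9/2)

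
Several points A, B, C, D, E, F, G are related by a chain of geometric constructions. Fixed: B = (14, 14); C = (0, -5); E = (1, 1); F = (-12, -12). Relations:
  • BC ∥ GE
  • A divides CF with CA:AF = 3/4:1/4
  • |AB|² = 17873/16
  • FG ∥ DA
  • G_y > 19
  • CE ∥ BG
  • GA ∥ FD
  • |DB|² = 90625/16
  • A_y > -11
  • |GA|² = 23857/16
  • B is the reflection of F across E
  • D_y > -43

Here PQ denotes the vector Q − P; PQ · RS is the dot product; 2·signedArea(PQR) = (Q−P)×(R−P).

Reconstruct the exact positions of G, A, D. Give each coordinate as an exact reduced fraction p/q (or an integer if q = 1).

A = (-9, -41/4)
D = (-36, -169/4)
G = (15, 20)

1. G_x = 15  [BC ∥ GE ∩ CE ∥ BG]
2. G_y = 20  [BC ∥ GE ∩ CE ∥ BG]
   → G = (15, 20)
3. A_x = -9  [A divides CF with CA:AF = 3/4:1/4]
4. A_y = -41/4  [A divides CF with CA:AF = 3/4:1/4]
   → A = (-9, -41/4)
5. D_x = -36  [FG ∥ DA ∩ GA ∥ FD]
6. D_y = -169/4  [FG ∥ DA ∩ GA ∥ FD]
   → D = (-36, -169/4)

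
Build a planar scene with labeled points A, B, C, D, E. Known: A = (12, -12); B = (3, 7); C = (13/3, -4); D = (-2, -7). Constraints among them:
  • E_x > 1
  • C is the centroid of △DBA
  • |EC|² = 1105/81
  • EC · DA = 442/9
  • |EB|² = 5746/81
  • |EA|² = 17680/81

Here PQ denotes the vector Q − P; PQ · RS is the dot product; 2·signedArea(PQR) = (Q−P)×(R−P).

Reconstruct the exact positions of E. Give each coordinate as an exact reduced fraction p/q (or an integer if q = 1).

E = (16/9, -4/3)

1. E_x = 16/9  [line -14·x + 5·y + 284/9 = 0 ∩ |EA|² = 17680/81]
2. E_y = -4/3  [line -14·x + 5·y + 284/9 = 0 ∩ |EA|² = 17680/81]
   → E = (16/9, -4/3)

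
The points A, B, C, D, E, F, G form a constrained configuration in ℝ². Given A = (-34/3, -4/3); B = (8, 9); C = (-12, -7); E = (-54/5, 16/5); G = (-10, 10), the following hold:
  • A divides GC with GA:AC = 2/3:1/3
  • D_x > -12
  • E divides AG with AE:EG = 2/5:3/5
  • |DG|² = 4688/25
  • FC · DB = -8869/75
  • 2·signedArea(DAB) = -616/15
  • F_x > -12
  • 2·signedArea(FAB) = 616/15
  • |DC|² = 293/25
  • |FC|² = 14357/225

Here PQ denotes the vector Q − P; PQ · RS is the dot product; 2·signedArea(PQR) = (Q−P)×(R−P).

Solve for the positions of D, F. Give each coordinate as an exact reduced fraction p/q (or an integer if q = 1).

D = (-58/5, -18/5)
F = (-166/15, 14/15)

1. D_x = -58/5  [line -31/3·x + 58/3·y + -754/15 = 0 ∩ |DC|² = 293/25]
2. D_y = -18/5  [line -31/3·x + 58/3·y + -754/15 = 0 ∩ |DC|² = 293/25]
   → D = (-58/5, -18/5)
3. F_x = -166/15  [2·signedArea(FAB) = 616/15 ∩ FC · DB = -8869/75]
4. F_y = 14/15  [2·signedArea(FAB) = 616/15 ∩ FC · DB = -8869/75]
   → F = (-166/15, 14/15)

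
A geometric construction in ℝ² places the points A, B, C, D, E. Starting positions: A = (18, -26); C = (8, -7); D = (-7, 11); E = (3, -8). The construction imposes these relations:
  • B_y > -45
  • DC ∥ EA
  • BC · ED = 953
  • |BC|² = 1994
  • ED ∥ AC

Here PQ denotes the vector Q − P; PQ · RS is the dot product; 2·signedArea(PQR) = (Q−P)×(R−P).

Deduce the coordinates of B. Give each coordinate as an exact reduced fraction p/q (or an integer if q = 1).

1. B_x = 33  [line 10·x + -19·y + -1166 = 0 ∩ |BC|² = 1994]
2. B_y = -44  [line 10·x + -19·y + -1166 = 0 ∩ |BC|² = 1994]
   → B = (33, -44)

B = (33, -44)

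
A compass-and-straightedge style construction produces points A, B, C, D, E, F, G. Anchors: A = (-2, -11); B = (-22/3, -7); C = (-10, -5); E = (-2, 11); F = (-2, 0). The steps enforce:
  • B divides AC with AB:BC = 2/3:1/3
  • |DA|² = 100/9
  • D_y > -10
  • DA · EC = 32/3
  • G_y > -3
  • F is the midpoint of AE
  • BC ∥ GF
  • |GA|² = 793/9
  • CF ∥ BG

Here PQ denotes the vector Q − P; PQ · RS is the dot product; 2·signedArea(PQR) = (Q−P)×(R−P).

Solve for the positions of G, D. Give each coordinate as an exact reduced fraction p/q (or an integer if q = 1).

D = (-14/3, -9)
G = (2/3, -2)

1. G_x = 2/3  [BC ∥ GF ∩ CF ∥ BG]
2. G_y = -2  [BC ∥ GF ∩ CF ∥ BG]
   → G = (2/3, -2)
3. D_x = -14/3  [line 8·x + 16·y + 544/3 = 0 ∩ |DA|² = 100/9]
4. D_y = -9  [line 8·x + 16·y + 544/3 = 0 ∩ |DA|² = 100/9]
   → D = (-14/3, -9)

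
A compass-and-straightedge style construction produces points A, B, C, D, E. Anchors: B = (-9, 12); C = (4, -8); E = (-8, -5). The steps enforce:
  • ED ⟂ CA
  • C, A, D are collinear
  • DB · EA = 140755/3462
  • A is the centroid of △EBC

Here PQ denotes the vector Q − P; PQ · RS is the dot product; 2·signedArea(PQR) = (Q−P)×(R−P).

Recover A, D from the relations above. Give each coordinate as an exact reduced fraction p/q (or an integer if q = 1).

1. A_x = -13/3  [A is the centroid of △EBC]
2. A_y = -1/3  [A is the centroid of △EBC]
   → A = (-13/3, -1/3)
3. D_x = -4609/1154  [C, A, D are collinear ∩ ED ⟂ CA]
4. D_y = -745/1154  [C, A, D are collinear ∩ ED ⟂ CA]
   → D = (-4609/1154, -745/1154)

A = (-13/3, -1/3)
D = (-4609/1154, -745/1154)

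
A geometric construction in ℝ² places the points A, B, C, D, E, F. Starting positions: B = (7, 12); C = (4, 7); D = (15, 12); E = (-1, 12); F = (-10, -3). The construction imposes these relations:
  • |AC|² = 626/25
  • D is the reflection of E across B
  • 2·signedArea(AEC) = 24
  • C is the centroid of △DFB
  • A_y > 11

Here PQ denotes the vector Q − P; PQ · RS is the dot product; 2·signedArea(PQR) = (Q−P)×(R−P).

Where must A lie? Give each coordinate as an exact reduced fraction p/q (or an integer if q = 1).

A = (19/5, 12)

1. A_x = 19/5  [line 5·x + 5·y + -79 = 0 ∩ |AC|² = 626/25]
2. A_y = 12  [line 5·x + 5·y + -79 = 0 ∩ |AC|² = 626/25]
   → A = (19/5, 12)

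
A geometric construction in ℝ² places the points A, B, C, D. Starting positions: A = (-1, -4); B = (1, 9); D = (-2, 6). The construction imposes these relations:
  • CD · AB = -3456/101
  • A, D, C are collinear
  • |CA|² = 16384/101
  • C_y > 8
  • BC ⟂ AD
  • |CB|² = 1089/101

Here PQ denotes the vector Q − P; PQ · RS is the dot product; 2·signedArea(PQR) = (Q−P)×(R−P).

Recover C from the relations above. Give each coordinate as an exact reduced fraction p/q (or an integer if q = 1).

1. C_x = -229/101  [A, D, C are collinear ∩ BC ⟂ AD]
2. C_y = 876/101  [A, D, C are collinear ∩ BC ⟂ AD]
   → C = (-229/101, 876/101)

C = (-229/101, 876/101)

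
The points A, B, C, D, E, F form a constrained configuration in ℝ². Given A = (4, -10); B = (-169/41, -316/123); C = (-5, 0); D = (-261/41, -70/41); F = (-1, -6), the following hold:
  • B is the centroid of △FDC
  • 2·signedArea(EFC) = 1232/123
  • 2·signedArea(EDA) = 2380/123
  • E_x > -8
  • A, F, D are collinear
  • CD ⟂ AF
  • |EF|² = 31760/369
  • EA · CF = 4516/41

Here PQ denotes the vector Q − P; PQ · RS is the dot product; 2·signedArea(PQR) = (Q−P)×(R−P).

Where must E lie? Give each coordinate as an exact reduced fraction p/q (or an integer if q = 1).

E = (-297/41, 106/123)

1. E_x = -297/41  [2·signedArea(EFC) = 1232/123 ∩ 2·signedArea(EDA) = 2380/123]
2. E_y = 106/123  [2·signedArea(EFC) = 1232/123 ∩ 2·signedArea(EDA) = 2380/123]
   → E = (-297/41, 106/123)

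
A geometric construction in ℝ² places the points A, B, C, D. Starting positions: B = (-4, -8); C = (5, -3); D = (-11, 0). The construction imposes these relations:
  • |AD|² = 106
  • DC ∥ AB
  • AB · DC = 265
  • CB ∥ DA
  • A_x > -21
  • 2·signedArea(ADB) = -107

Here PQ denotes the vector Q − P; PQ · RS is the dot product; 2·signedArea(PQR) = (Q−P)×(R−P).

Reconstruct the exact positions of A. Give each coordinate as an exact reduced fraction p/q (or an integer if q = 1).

1. A_x = -20  [DC ∥ AB ∩ CB ∥ DA]
2. A_y = -5  [DC ∥ AB ∩ CB ∥ DA]
   → A = (-20, -5)

A = (-20, -5)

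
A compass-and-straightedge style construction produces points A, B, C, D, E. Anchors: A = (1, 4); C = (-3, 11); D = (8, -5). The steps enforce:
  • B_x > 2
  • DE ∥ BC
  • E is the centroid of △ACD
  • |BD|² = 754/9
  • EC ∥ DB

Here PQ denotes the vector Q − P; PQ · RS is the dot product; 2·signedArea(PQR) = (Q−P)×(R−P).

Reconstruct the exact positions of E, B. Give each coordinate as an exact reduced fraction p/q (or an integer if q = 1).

B = (3, 8/3)
E = (2, 10/3)

1. E_x = 2  [E is the centroid of △ACD]
2. E_y = 10/3  [E is the centroid of △ACD]
   → E = (2, 10/3)
3. B_x = 3  [DE ∥ BC ∩ EC ∥ DB]
4. B_y = 8/3  [DE ∥ BC ∩ EC ∥ DB]
   → B = (3, 8/3)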